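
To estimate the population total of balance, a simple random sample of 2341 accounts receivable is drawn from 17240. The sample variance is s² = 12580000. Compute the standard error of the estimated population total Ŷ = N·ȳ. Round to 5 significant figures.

1.1749 × 10^6

Var(Ŷ) = N²·Var(ȳ) = N²·(1 − n/N)·s²/n.
f = 2341/17240 = 0.13578886; Var(ȳ) = 0.86421114·12580000/2341 = 4644.0735.
Var(Ŷ) = 17240² · 4644.0735 = 1.3803004 × 10^12.
SE(Ŷ) = √(1.3803004 × 10^12) = 1.1749 × 10^6.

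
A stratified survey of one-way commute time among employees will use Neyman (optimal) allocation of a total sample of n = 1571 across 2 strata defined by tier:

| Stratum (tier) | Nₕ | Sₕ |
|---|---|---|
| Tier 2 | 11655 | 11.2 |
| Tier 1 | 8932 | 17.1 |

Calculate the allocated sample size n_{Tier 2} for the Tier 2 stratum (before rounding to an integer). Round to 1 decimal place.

Neyman allocation: nₕ = n·NₕSₕ / Σⱼ NⱼSⱼ.
Σ NⱼSⱼ = 11655·11.2 + 8932·17.1 = 283273.2.
n_{Tier 2} = 1571·11655·11.2 / 283273.2 = 723.9.

723.9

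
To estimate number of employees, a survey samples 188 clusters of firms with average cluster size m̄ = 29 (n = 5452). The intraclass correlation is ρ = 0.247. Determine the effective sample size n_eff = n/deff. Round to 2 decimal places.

688.73

deff = 1 + (29 − 1)·0.247 = 1 + 6.916 = 7.916.
n_eff = 5452 / 7.916 = 688.73.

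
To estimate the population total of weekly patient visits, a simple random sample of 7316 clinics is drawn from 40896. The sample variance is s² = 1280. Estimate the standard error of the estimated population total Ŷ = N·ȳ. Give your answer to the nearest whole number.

15501

Var(Ŷ) = N²·Var(ȳ) = N²·(1 − n/N)·s²/n.
f = 7316/40896 = 0.17889280; Var(ȳ) = 0.82110720·1280/7316 = 0.14366009.
Var(Ŷ) = 40896² · 0.14366009 = 2.4026903 × 10^8.
SE(Ŷ) = √(2.4026903 × 10^8) = 15501.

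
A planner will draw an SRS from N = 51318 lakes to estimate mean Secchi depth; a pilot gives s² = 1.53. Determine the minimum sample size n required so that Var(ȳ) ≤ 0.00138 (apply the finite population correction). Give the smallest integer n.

Without fpc, n₀ = s²/D = 1.53/0.00138 = 1108.6957.
With fpc, (1 − n/N)·s²/n ≤ D requires n ≥ n₀/(1 + n₀/N) = 1108.6957/(1 + 1108.6957/51318) = 1085.2495.
Rounding up, n = 1086.

1086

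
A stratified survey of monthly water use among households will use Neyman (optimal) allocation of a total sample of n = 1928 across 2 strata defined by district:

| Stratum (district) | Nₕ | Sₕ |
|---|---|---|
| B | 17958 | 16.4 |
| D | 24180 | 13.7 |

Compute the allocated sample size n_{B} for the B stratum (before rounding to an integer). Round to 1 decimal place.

907.4

Neyman allocation: nₕ = n·NₕSₕ / Σⱼ NⱼSⱼ.
Σ NⱼSⱼ = 17958·16.4 + 24180·13.7 = 625777.2.
n_{B} = 1928·17958·16.4 / 625777.2 = 907.4.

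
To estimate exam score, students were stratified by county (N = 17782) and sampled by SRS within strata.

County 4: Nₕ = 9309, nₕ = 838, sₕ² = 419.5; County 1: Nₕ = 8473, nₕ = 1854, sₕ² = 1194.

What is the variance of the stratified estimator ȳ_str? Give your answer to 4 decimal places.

Var(ȳ_str) = Σₕ Wₕ²(1 − fₕ)sₕ²/nₕ with Wₕ = Nₕ/N, N = 17782.
County 4: Wₕ = 0.52350692; term = 0.52350692²·(1 − 0.09002041)·419.5/838 = 0.12484307.
County 1: Wₕ = 0.47649308; term = 0.47649308²·(1 − 0.21881270)·1194/1854 = 0.11422547.
Sum = 0.23906854.

0.2391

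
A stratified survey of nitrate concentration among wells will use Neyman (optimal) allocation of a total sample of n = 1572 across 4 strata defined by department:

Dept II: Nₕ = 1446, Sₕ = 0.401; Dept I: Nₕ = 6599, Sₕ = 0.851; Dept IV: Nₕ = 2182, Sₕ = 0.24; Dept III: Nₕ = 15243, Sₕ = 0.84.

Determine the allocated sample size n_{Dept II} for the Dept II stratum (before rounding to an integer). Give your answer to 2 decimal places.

46.69

Neyman allocation: nₕ = n·NₕSₕ / Σⱼ NⱼSⱼ.
Σ NⱼSⱼ = 1446·0.401 + 6599·0.851 + 2182·0.24 + 15243·0.84 = 19523.395.
n_{Dept II} = 1572·1446·0.401 / 19523.395 = 46.69.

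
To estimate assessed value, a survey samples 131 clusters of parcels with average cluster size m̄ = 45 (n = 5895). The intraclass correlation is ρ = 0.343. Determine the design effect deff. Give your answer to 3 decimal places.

deff = 1 + (45 − 1)·0.343 = 1 + 15.092 = 16.092.

16.092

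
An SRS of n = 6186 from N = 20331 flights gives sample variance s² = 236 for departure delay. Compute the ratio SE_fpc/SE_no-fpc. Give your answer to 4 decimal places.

f = n/N = 6186/20331 = 0.30426442.
SE_no-fpc = √(s²/n) = 0.19532195; SE_fpc = √((1−f)s²/n) = 0.16291953.
Ratio = √(1−f) = 0.83410765.

0.8341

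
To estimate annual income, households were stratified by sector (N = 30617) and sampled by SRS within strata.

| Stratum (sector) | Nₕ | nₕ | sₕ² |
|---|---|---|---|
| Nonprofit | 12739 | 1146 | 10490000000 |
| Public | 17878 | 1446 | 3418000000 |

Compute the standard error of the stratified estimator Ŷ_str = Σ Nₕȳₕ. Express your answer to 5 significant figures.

4.5235 × 10^7

Var(Ŷ_str) = Σₕ Nₕ²(1 − fₕ)sₕ²/nₕ.
Nonprofit: 12739²·(1 − 1146/12739)·10490000000/1146 = 1.3518299 × 10^15.
Public: 17878²·(1 − 1446/17878)·3418000000/1446 = 6.9440546 × 10^14.
Sum = 2.0462354 × 10^15.
SE = √(2.0462354 × 10^15) = 4.5235 × 10^7.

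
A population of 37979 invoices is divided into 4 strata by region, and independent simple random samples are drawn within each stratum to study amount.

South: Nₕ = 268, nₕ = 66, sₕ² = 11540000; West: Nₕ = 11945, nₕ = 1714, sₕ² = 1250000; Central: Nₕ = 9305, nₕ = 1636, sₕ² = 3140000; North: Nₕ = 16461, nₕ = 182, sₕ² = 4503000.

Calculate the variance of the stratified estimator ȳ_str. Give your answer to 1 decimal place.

Var(ȳ_str) = Σₕ Wₕ²(1 − fₕ)sₕ²/nₕ with Wₕ = Nₕ/N, N = 37979.
South: Wₕ = 0.00705653; term = 0.00705653²·(1 − 0.24626866)·11540000/66 = 6.5623741.
West: Wₕ = 0.31451592; term = 0.31451592²·(1 − 0.14349100)·1250000/1714 = 61.789742.
Central: Wₕ = 0.24500382; term = 0.24500382²·(1 − 0.17581945)·3140000/1636 = 94.954251.
North: Wₕ = 0.43342373; term = 0.43342373²·(1 − 0.01105644)·4503000/182 = 4596.5019.
Sum = 4759.8083.

4759.8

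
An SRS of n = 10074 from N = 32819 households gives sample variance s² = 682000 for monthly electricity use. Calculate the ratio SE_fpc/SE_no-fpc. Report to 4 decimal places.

f = n/N = 10074/32819 = 0.30695634.
SE_no-fpc = √(s²/n) = 8.2279419; SE_fpc = √((1−f)s²/n) = 6.8496994.
Ratio = √(1−f) = 0.83249244.

0.8325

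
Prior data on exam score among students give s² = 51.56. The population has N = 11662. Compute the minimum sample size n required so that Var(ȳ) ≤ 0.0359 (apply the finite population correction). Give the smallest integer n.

1279

Without fpc, n₀ = s²/D = 51.56/0.0359 = 1436.2117.
With fpc, (1 − n/N)·s²/n ≤ D requires n ≥ n₀/(1 + n₀/N) = 1436.2117/(1 + 1436.2117/11662) = 1278.7319.
Rounding up, n = 1279.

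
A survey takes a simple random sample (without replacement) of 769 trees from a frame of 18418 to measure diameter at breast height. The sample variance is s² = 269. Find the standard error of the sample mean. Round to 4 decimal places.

0.5790

Under SRS without replacement, Var(ȳ) = (1 − f)·s²/n with f = n/N = 769/18418 = 0.04175263.
Var(ȳ) = (1 − 0.04175263)·269/769 = 0.95824737·0.34980494 = 0.33519966.
SE(ȳ) = √(0.33519966) = 0.5790.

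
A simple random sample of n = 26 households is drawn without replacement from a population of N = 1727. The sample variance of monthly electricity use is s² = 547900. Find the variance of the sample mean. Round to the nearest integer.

20756

Under SRS without replacement, Var(ȳ) = (1 − f)·s²/n with f = n/N = 26/1727 = 0.01505501.
Var(ȳ) = (1 − 0.01505501)·547900/26 = 0.98494499·21073.077 = 20755.822.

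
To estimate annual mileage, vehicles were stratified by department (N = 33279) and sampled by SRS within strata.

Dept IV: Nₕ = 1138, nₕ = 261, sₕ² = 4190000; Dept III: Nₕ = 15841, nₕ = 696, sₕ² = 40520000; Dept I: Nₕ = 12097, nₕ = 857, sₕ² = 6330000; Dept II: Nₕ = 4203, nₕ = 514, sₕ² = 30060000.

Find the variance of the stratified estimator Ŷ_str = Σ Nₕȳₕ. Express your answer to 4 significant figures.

1.589 × 10^13

Var(Ŷ_str) = Σₕ Nₕ²(1 − fₕ)sₕ²/nₕ.
Dept IV: 1138²·(1 − 261/1138)·4190000/261 = 1.602195 × 10^10.
Dept III: 15841²·(1 − 696/15841)·40520000/696 = 1.3967287 × 10^13.
Dept I: 12097²·(1 − 857/12097)·6330000/857 = 1.0043079 × 10^12.
Dept II: 4203²·(1 − 514/4203)·30060000/514 = 9.0676323 × 10^11.
Sum = 1.589438 × 10^13.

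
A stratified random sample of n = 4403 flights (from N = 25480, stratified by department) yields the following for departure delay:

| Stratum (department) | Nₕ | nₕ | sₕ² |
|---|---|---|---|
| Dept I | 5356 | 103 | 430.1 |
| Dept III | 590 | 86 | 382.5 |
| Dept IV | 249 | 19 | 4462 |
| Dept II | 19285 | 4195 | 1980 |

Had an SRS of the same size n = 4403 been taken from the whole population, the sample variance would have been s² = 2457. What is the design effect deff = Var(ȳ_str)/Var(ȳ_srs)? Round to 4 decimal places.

0.8996

Var(ȳ_str) = Σ Wₕ²(1−fₕ)sₕ²/nₕ with Wₕ = Nₕ/25480:
  Dept I: (5356/25480)²·(1−103/5356)·430.1/103 = 0.18095948
  Dept III: (590/25480)²·(1−86/590)·382.5/86 = 0.0020371204
  Dept IV: (249/25480)²·(1−19/249)·4462/19 = 0.020715924
  Dept II: (19285/25480)²·(1−4195/19285)·1980/4195 = 0.21156473
  → Var(ȳ_str) = 0.41527725.
Var(ȳ_srs) = (1 − 4403/25480)·2457/4403 = 0.46160005.
deff = 0.41527725 / 0.46160005 = 0.8996.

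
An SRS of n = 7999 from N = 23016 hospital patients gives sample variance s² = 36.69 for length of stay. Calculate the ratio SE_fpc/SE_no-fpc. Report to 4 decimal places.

f = n/N = 7999/23016 = 0.34754084.
SE_no-fpc = √(s²/n) = 0.067726091; SE_fpc = √((1−f)s²/n) = 0.054705712.
Ratio = √(1−f) = 0.80774944.

0.8077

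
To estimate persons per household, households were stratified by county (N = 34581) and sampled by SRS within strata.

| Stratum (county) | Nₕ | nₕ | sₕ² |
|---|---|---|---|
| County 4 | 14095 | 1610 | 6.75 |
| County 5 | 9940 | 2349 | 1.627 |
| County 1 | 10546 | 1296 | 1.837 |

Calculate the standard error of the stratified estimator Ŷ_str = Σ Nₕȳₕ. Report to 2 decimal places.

Var(Ŷ_str) = Σₕ Nₕ²(1 − fₕ)sₕ²/nₕ.
County 4: 14095²·(1 − 1610/14095)·6.75/1610 = 737787.89.
County 5: 9940²·(1 − 2349/9940)·1.627/2349 = 52262.468.
County 1: 10546²·(1 − 1296/10546)·1.837/1296 = 138271.81.
Sum = 928322.17.
SE = √(928322.17) = 963.49.

963.49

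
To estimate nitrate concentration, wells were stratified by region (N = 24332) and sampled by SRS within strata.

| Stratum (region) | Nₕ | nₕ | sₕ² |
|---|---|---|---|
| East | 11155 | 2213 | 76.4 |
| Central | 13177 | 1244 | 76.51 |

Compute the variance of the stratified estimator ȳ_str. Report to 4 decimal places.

0.0222

Var(ȳ_str) = Σₕ Wₕ²(1 − fₕ)sₕ²/nₕ with Wₕ = Nₕ/N, N = 24332.
East: Wₕ = 0.45844978; term = 0.45844978²·(1 − 0.19838637)·76.4/2213 = 0.0058164844.
Central: Wₕ = 0.54155022; term = 0.54155022²·(1 − 0.09440692)·76.51/1244 = 0.016334596.
Sum = 0.02215108.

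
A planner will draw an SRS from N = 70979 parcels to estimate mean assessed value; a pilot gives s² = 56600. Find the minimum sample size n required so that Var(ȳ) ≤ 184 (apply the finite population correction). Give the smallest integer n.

Without fpc, n₀ = s²/D = 56600/184 = 307.6087.
With fpc, (1 − n/N)·s²/n ≤ D requires n ≥ n₀/(1 + n₀/N) = 307.6087/(1 + 307.6087/70979) = 306.2813.
Rounding up, n = 307.

307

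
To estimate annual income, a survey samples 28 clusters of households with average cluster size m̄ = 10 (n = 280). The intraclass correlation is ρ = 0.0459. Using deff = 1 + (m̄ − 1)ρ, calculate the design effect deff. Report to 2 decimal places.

deff = 1 + (10 − 1)·0.0459 = 1 + 0.4131 = 1.4131.

1.41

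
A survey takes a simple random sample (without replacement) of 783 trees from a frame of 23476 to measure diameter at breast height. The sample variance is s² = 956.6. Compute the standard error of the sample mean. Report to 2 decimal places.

Under SRS without replacement, Var(ȳ) = (1 − f)·s²/n with f = n/N = 783/23476 = 0.03335321.
Var(ȳ) = (1 − 0.03335321)·956.6/783 = 0.96664679·1.2217114 = 1.1809634.
SE(ȳ) = √(1.1809634) = 1.09.

1.09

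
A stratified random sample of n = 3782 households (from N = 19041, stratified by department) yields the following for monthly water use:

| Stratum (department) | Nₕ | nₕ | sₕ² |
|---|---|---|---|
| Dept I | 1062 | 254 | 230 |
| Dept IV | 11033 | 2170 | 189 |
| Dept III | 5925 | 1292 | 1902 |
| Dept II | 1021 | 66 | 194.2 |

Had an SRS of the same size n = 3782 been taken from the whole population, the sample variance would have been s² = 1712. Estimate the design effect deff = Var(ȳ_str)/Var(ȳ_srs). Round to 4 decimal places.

0.3997

Var(ȳ_str) = Σ Wₕ²(1−fₕ)sₕ²/nₕ with Wₕ = Nₕ/19041:
  Dept I: (1062/19041)²·(1−254/1062)·230/254 = 0.0021431397
  Dept IV: (11033/19041)²·(1−2170/11033)·189/2170 = 0.023490753
  Dept III: (5925/19041)²·(1−1292/5925)·1902/1292 = 0.11146003
  Dept II: (1021/19041)²·(1−66/1021)·194.2/66 = 0.0079132502
  → Var(ȳ_str) = 0.14500717.
Var(ȳ_srs) = (1 − 3782/19041)·1712/3782 = 0.3627593.
deff = 0.14500717 / 0.3627593 = 0.3997.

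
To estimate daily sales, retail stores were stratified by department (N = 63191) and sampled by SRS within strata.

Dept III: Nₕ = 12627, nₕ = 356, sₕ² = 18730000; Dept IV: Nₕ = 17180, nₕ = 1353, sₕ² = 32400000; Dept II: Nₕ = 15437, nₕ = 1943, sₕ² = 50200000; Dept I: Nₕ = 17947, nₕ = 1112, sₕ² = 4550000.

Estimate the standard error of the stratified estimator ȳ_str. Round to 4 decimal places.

Var(ȳ_str) = Σₕ Wₕ²(1 − fₕ)sₕ²/nₕ with Wₕ = Nₕ/N, N = 63191.
Dept III: Wₕ = 0.19982276; term = 0.19982276²·(1 − 0.02819355)·18730000/356 = 2041.538.
Dept IV: Wₕ = 0.27187416; term = 0.27187416²·(1 − 0.07875437)·32400000/1353 = 1630.6416.
Dept II: Wₕ = 0.24429112; term = 0.24429112²·(1 − 0.12586642)·50200000/1943 = 1347.7957.
Dept I: Wₕ = 0.28401196; term = 0.28401196²·(1 − 0.06196022)·4550000/1112 = 309.60013.
Sum = 5329.5754.
SE = √(5329.5754) = 73.0039.

73.0039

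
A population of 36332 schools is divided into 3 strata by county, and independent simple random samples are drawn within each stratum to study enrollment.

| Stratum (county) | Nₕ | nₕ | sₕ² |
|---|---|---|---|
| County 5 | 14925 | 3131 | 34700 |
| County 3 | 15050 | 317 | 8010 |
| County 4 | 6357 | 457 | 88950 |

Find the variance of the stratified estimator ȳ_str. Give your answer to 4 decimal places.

Var(ȳ_str) = Σₕ Wₕ²(1 − fₕ)sₕ²/nₕ with Wₕ = Nₕ/N, N = 36332.
County 5: Wₕ = 0.41079489; term = 0.41079489²·(1 − 0.20978224)·34700/3131 = 1.4778939.
County 3: Wₕ = 0.41423538; term = 0.41423538²·(1 − 0.02106312)·8010/317 = 4.2444589.
County 4: Wₕ = 0.17496972; term = 0.17496972²·(1 − 0.07188926)·88950/457 = 5.530385.
Sum = 11.252738.

11.2527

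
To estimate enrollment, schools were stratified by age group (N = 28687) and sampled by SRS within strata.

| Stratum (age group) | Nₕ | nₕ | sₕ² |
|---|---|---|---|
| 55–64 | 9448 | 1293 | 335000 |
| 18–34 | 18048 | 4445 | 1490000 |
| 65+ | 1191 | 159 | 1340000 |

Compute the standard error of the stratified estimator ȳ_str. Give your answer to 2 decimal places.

11.70

Var(ȳ_str) = Σₕ Wₕ²(1 − fₕ)sₕ²/nₕ with Wₕ = Nₕ/N, N = 28687.
55–64: Wₕ = 0.32934779; term = 0.32934779²·(1 − 0.13685436)·335000/1293 = 24.257155.
18–34: Wₕ = 0.62913515; term = 0.62913515²·(1 − 0.24628768)·1490000/4445 = 100.00185.
65+: Wₕ = 0.04151706; term = 0.04151706²·(1 − 0.13350126)·1340000/159 = 12.587192.
Sum = 136.8462.
SE = √(136.8462) = 11.70.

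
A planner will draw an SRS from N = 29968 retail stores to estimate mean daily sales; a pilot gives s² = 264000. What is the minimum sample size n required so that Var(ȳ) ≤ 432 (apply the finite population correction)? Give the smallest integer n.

Without fpc, n₀ = s²/D = 264000/432 = 611.1111.
With fpc, (1 − n/N)·s²/n ≤ D requires n ≥ n₀/(1 + n₀/N) = 611.1111/(1 + 611.1111/29968) = 598.8983.
Rounding up, n = 599.

599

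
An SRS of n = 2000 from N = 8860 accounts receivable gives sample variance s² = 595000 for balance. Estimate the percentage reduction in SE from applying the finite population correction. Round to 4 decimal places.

12.0076

f = n/N = 2000/8860 = 0.22573363.
SE_no-fpc = √(s²/n) = 17.248188; SE_fpc = √((1−f)s²/n) = 15.177096.
Ratio = √(1−f) = 0.87992407. Reduction = 100·(1 − 0.87992407) = 12.0076%.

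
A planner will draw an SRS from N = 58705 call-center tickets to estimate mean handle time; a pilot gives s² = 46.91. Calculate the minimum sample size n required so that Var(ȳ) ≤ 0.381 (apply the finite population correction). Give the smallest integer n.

Without fpc, n₀ = s²/D = 46.91/0.381 = 123.1234.
With fpc, (1 − n/N)·s²/n ≤ D requires n ≥ n₀/(1 + n₀/N) = 123.1234/(1 + 123.1234/58705) = 122.8657.
Rounding up, n = 123.

123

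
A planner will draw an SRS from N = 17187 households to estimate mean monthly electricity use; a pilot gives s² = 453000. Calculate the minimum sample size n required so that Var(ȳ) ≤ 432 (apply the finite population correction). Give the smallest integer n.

989

Without fpc, n₀ = s²/D = 453000/432 = 1048.6111.
With fpc, (1 − n/N)·s²/n ≤ D requires n ≥ n₀/(1 + n₀/N) = 1048.6111/(1 + 1048.6111/17187) = 988.3123.
Rounding up, n = 989.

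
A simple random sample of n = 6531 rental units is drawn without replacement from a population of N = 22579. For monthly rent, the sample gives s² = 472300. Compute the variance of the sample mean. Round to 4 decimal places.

Under SRS without replacement, Var(ȳ) = (1 − f)·s²/n with f = n/N = 6531/22579 = 0.28925107.
Var(ȳ) = (1 − 0.28925107)·472300/6531 = 0.71074893·72.316644 = 51.398977.

51.3990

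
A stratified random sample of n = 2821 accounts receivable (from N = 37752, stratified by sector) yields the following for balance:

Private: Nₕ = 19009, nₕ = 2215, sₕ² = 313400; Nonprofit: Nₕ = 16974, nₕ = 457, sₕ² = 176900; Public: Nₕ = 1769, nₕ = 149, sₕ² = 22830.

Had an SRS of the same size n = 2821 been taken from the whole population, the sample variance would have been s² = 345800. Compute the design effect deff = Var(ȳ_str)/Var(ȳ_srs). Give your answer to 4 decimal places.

Var(ȳ_str) = Σ Wₕ²(1−fₕ)sₕ²/nₕ with Wₕ = Nₕ/37752:
  Private: (19009/37752)²·(1−2215/19009)·313400/2215 = 31.692664
  Nonprofit: (16974/37752)²·(1−457/16974)·176900/457 = 76.145996
  Public: (1769/37752)²·(1−149/1769)·22830/149 = 0.30809352
  → Var(ȳ_str) = 108.14675.
Var(ȳ_srs) = (1 − 2821/37752)·345800/2821 = 113.42087.
deff = 108.14675 / 113.42087 = 0.9535.

0.9535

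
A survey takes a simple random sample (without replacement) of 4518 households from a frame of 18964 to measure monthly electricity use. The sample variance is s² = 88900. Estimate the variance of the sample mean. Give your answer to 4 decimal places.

14.9890

Under SRS without replacement, Var(ȳ) = (1 − f)·s²/n with f = n/N = 4518/18964 = 0.23824088.
Var(ȳ) = (1 − 0.23824088)·88900/4518 = 0.76175912·19.676848 = 14.989019.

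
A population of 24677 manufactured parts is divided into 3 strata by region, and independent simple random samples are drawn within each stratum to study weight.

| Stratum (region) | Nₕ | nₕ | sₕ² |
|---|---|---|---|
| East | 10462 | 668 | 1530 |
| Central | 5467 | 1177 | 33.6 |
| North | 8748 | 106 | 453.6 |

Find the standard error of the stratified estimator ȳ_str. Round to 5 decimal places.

Var(ȳ_str) = Σₕ Wₕ²(1 − fₕ)sₕ²/nₕ with Wₕ = Nₕ/N, N = 24677.
East: Wₕ = 0.42395753; term = 0.42395753²·(1 − 0.06385012)·1530/668 = 0.3853941.
Central: Wₕ = 0.22154233; term = 0.22154233²·(1 − 0.21529175)·33.6/1177 = 0.0010994727.
North: Wₕ = 0.35450014; term = 0.35450014²·(1 − 0.01211706)·453.6/106 = 0.53125801.
Sum = 0.91775158.
SE = √(0.91775158) = 0.95799.

0.95799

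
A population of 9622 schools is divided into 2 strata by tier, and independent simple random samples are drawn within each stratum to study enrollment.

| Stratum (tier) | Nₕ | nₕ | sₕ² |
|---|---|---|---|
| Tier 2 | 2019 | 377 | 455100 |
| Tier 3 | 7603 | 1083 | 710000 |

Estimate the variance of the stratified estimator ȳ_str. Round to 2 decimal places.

Var(ȳ_str) = Σₕ Wₕ²(1 − fₕ)sₕ²/nₕ with Wₕ = Nₕ/N, N = 9622.
Tier 2: Wₕ = 0.20983164; term = 0.20983164²·(1 − 0.18672610)·455100/377 = 43.225921.
Tier 3: Wₕ = 0.79016836; term = 0.79016836²·(1 − 0.14244377)·710000/1083 = 351.01993.
Sum = 394.24585.

394.25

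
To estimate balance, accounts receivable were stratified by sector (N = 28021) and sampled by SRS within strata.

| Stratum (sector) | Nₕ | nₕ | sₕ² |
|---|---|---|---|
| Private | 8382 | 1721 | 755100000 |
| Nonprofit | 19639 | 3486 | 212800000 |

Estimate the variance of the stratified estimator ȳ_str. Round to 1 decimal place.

55862.4

Var(ȳ_str) = Σₕ Wₕ²(1 − fₕ)sₕ²/nₕ with Wₕ = Nₕ/N, N = 28021.
Private: Wₕ = 0.29913279; term = 0.29913279²·(1 − 0.20532093)·755100000/1721 = 31199.198.
Nonprofit: Wₕ = 0.70086721; term = 0.70086721²·(1 − 0.17750395)·212800000/3486 = 24663.207.
Sum = 55862.405.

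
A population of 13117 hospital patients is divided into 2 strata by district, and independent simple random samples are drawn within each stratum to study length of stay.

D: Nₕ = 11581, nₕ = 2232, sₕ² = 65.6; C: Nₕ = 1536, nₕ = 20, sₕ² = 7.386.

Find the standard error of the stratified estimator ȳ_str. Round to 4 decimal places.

0.1533

Var(ȳ_str) = Σₕ Wₕ²(1 − fₕ)sₕ²/nₕ with Wₕ = Nₕ/N, N = 13117.
D: Wₕ = 0.88290005; term = 0.88290005²·(1 − 0.19272947)·65.6/2232 = 0.018494893.
C: Wₕ = 0.11709995; term = 0.11709995²·(1 − 0.01302083)·7.386/20 = 0.004998051.
Sum = 0.023492944.
SE = √(0.023492944) = 0.1533.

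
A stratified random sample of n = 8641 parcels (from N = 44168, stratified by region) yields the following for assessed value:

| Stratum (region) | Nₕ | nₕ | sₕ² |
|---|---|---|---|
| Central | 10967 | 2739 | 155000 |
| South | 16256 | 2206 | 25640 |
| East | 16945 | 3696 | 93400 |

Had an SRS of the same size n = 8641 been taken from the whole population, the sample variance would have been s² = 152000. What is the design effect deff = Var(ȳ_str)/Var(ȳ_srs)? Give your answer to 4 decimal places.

0.4867

Var(ȳ_str) = Σ Wₕ²(1−fₕ)sₕ²/nₕ with Wₕ = Nₕ/44168:
  Central: (10967/44168)²·(1−2739/10967)·155000/2739 = 2.6176183
  South: (16256/44168)²·(1−2206/16256)·25640/2206 = 1.3607773
  East: (16945/44168)²·(1−3696/16945)·93400/3696 = 2.908199
  → Var(ȳ_str) = 6.8865946.
Var(ȳ_srs) = (1 − 8641/44168)·152000/8641 = 14.149151.
deff = 6.8865946 / 14.149151 = 0.4867.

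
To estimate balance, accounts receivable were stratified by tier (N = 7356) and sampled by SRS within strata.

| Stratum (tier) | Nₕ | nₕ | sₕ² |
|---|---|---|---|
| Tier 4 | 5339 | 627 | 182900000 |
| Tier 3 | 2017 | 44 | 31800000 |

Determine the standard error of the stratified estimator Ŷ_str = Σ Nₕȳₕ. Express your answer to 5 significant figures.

Var(Ŷ_str) = Σₕ Nₕ²(1 − fₕ)sₕ²/nₕ.
Tier 4: 5339²·(1 − 627/5339)·182900000/627 = 7.3385688 × 10^12.
Tier 3: 2017²·(1 − 44/2017)·31800000/44 = 2.8761228 × 10^12.
Sum = 1.0214692 × 10^13.
SE = √(1.0214692 × 10^13) = 3.1960 × 10^6.

3.1960 × 10^6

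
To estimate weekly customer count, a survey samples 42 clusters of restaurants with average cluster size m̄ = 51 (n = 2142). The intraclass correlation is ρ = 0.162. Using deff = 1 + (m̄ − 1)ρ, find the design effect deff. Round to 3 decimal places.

9.100

deff = 1 + (51 − 1)·0.162 = 1 + 8.1 = 9.1.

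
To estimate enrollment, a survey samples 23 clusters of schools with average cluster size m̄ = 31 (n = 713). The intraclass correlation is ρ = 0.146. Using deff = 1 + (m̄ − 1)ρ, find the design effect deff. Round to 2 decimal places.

deff = 1 + (31 − 1)·0.146 = 1 + 4.38 = 5.38.

5.38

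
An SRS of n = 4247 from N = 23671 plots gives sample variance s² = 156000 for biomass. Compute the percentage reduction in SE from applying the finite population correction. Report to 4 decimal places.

9.4140

f = n/N = 4247/23671 = 0.17941785.
SE_no-fpc = √(s²/n) = 6.0606774; SE_fpc = √((1−f)s²/n) = 5.4901246.
Ratio = √(1−f) = 0.90585989. Reduction = 100·(1 − 0.90585989) = 9.4140%.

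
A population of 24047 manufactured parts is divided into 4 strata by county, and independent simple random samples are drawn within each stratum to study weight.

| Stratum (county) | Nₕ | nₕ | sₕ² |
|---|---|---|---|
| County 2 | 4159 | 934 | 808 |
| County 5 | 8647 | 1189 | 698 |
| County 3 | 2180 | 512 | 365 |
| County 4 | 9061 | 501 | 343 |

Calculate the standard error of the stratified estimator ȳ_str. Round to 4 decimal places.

0.4264

Var(ȳ_str) = Σₕ Wₕ²(1 − fₕ)sₕ²/nₕ with Wₕ = Nₕ/N, N = 24047.
County 2: Wₕ = 0.17295297; term = 0.17295297²·(1 − 0.22457321)·808/934 = 0.020066024.
County 5: Wₕ = 0.35958747; term = 0.35958747²·(1 − 0.13750434)·698/1189 = 0.065469587.
County 3: Wₕ = 0.09065580; term = 0.09065580²·(1 − 0.23486239)·365/512 = 0.0044828441.
County 4: Wₕ = 0.37680376; term = 0.37680376²·(1 − 0.05529191)·343/501 = 0.091829978.
Sum = 0.18184843.
SE = √(0.18184843) = 0.4264.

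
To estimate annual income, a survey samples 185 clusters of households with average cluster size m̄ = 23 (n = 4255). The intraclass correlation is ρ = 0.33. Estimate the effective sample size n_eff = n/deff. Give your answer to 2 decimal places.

deff = 1 + (23 − 1)·0.33 = 1 + 7.26 = 8.26.
n_eff = 4255 / 8.26 = 515.13.

515.13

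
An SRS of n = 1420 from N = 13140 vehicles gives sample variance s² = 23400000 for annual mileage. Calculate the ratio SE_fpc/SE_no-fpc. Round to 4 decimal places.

0.9444

f = n/N = 1420/13140 = 0.10806697.
SE_no-fpc = √(s²/n) = 128.37006; SE_fpc = √((1−f)s²/n) = 121.23552.
Ratio = √(1−f) = 0.94442206.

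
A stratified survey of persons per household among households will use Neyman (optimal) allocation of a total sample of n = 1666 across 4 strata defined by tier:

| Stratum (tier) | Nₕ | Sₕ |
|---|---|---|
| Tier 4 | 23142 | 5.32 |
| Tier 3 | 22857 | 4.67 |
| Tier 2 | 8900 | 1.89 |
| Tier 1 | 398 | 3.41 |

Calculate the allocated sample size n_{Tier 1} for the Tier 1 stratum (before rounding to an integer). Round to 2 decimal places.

9.12

Neyman allocation: nₕ = n·NₕSₕ / Σⱼ NⱼSⱼ.
Σ NⱼSⱼ = 23142·5.32 + 22857·4.67 + 8900·1.89 + 398·3.41 = 248035.81.
n_{Tier 1} = 1666·398·3.41 / 248035.81 = 9.12.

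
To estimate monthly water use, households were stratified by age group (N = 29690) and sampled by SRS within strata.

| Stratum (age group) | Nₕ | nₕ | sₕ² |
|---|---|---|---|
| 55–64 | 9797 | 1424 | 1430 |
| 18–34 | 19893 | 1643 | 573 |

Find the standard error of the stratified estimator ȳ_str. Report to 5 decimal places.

Var(ȳ_str) = Σₕ Wₕ²(1 − fₕ)sₕ²/nₕ with Wₕ = Nₕ/N, N = 29690.
55–64: Wₕ = 0.32997642; term = 0.32997642²·(1 − 0.14535062)·1430/1424 = 0.093450118.
18–34: Wₕ = 0.67002358; term = 0.67002358²·(1 − 0.08259187)·573/1643 = 0.14363485.
Sum = 0.23708497.
SE = √(0.23708497) = 0.48691.

0.48691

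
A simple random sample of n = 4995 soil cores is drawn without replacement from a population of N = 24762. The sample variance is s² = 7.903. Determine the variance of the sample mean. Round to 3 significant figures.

Under SRS without replacement, Var(ȳ) = (1 − f)·s²/n with f = n/N = 4995/24762 = 0.20172038.
Var(ȳ) = (1 − 0.20172038)·7.903/4995 = 0.79827962·0.0015821822 = 0.0012630238.

0.00126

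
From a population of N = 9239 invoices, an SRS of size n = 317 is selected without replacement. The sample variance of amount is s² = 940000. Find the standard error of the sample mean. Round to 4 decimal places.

53.5122

Under SRS without replacement, Var(ȳ) = (1 − f)·s²/n with f = n/N = 317/9239 = 0.03431107.
Var(ȳ) = (1 − 0.03431107)·940000/317 = 0.96568893·2965.2997 = 2863.5571.
SE(ȳ) = √(2863.5571) = 53.5122.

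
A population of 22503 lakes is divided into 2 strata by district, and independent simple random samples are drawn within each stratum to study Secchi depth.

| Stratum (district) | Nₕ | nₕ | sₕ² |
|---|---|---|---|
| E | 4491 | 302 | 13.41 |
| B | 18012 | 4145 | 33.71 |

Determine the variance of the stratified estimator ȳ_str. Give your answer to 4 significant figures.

0.005661

Var(ȳ_str) = Σₕ Wₕ²(1 − fₕ)sₕ²/nₕ with Wₕ = Nₕ/N, N = 22503.
E: Wₕ = 0.19957339; term = 0.19957339²·(1 − 0.06724560)·13.41/302 = 0.0016496599.
B: Wₕ = 0.80042661; term = 0.80042661²·(1 − 0.23012436)·33.71/4145 = 0.0040114172.
Sum = 0.0056610771.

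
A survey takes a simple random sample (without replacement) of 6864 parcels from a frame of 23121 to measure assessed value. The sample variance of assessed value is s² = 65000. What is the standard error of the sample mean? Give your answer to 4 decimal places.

Under SRS without replacement, Var(ȳ) = (1 − f)·s²/n with f = n/N = 6864/23121 = 0.29687297.
Var(ȳ) = (1 − 0.29687297)·65000/6864 = 0.70312703·9.469697 = 6.6583999.
SE(ȳ) = √(6.6583999) = 2.5804.

2.5804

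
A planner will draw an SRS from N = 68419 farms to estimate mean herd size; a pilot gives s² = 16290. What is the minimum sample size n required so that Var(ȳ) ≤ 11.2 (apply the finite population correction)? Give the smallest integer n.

Without fpc, n₀ = s²/D = 16290/11.2 = 1454.4643.
With fpc, (1 − n/N)·s²/n ≤ D requires n ≥ n₀/(1 + n₀/N) = 1454.4643/(1 + 1454.4643/68419) = 1424.1886.
Rounding up, n = 1425.

1425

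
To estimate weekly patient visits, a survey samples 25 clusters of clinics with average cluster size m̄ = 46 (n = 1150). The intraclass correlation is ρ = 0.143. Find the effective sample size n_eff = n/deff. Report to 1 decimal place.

154.7

deff = 1 + (46 − 1)·0.143 = 1 + 6.435 = 7.435.
n_eff = 1150 / 7.435 = 154.7.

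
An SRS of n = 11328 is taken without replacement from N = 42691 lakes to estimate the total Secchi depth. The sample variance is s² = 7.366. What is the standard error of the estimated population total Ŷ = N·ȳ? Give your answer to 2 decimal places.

Var(Ŷ) = N²·Var(ȳ) = N²·(1 − n/N)·s²/n.
f = 11328/42691 = 0.26534867; Var(ȳ) = 0.73465133·7.366/11328 = 4.7770495 × 10^-4.
Var(Ŷ) = 42691² · (4.7770495 × 10^-4) = 870627.53.
SE(Ŷ) = √(870627.53) = 933.07.

933.07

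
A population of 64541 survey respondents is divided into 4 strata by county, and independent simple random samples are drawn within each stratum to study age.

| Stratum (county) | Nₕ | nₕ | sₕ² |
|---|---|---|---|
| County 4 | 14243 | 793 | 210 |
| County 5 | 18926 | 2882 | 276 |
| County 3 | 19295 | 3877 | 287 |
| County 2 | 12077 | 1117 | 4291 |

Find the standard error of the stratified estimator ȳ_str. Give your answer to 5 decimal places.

Var(ȳ_str) = Σₕ Wₕ²(1 − fₕ)sₕ²/nₕ with Wₕ = Nₕ/N, N = 64541.
County 4: Wₕ = 0.22068143; term = 0.22068143²·(1 − 0.05567647)·210/793 = 0.012178631.
County 5: Wₕ = 0.29323996; term = 0.29323996²·(1 − 0.15227729)·276/2882 = 0.006980961.
County 3: Wₕ = 0.29895725; term = 0.29895725²·(1 − 0.20093288)·287/3877 = 0.005286735.
County 2: Wₕ = 0.18712136; term = 0.18712136²·(1 − 0.09248986)·4291/1117 = 0.12206849.
Sum = 0.14651482.
SE = √(0.14651482) = 0.38277.

0.38277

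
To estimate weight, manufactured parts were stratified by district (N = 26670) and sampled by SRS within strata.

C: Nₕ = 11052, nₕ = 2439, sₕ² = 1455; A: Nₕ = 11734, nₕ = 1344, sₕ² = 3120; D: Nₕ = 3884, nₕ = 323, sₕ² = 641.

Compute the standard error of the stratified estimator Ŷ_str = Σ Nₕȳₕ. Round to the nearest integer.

Var(Ŷ_str) = Σₕ Nₕ²(1 − fₕ)sₕ²/nₕ.
C: 11052²·(1 − 2439/11052)·1455/2439 = 5.6786685 × 10^7.
A: 11734²·(1 − 1344/11734)·3120/1344 = 2.8301989 × 10^8.
D: 3884²·(1 − 323/3884)·641/323 = 2.7447747 × 10^7.
Sum = 3.6725432 × 10^8.
SE = √(3.6725432 × 10^8) = 19164.

19164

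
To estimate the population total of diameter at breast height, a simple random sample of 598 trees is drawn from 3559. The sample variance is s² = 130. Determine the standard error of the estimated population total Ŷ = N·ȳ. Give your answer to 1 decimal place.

Var(Ŷ) = N²·Var(ȳ) = N²·(1 − n/N)·s²/n.
f = 598/3559 = 0.16802473; Var(ȳ) = 0.83197527·130/598 = 0.18086419.
Var(Ŷ) = 3559² · 0.18086419 = 2.2909128 × 10^6.
SE(Ŷ) = √(2.2909128 × 10^6) = 1513.6.

1513.6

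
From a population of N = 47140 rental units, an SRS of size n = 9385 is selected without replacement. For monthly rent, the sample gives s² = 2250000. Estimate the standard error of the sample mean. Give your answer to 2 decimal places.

13.86

Under SRS without replacement, Var(ȳ) = (1 − f)·s²/n with f = n/N = 9385/47140 = 0.19908782.
Var(ȳ) = (1 − 0.19908782)·2250000/9385 = 0.80091218·239.74427 = 192.01411.
SE(ȳ) = √(192.01411) = 13.86.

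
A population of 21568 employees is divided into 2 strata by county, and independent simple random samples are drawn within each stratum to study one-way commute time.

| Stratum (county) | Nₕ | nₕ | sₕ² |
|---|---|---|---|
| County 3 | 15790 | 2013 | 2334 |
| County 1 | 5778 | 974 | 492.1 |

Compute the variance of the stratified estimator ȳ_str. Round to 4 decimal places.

0.5724

Var(ȳ_str) = Σₕ Wₕ²(1 − fₕ)sₕ²/nₕ with Wₕ = Nₕ/N, N = 21568.
County 3: Wₕ = 0.73210312; term = 0.73210312²·(1 − 0.12748575)·2334/2013 = 0.54221823.
County 1: Wₕ = 0.26789688; term = 0.26789688²·(1 − 0.16857044)·492.1/974 = 0.03014777.
Sum = 0.572366.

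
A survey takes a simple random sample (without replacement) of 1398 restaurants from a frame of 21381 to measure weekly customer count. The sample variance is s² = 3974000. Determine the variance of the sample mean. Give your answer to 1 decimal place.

Under SRS without replacement, Var(ȳ) = (1 − f)·s²/n with f = n/N = 1398/21381 = 0.06538516.
Var(ȳ) = (1 − 0.06538516)·3974000/1398 = 0.93461484·2842.6323 = 2656.7664.

2656.8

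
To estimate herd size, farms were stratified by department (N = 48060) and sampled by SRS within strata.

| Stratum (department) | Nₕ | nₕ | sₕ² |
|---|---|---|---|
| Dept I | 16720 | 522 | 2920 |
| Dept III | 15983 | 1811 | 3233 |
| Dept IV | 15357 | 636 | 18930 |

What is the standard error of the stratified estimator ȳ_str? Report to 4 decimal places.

1.9350

Var(ȳ_str) = Σₕ Wₕ²(1 − fₕ)sₕ²/nₕ with Wₕ = Nₕ/N, N = 48060.
Dept I: Wₕ = 0.34789846; term = 0.34789846²·(1 − 0.03122010)·2920/522 = 0.65590733.
Dept III: Wₕ = 0.33256346; term = 0.33256346²·(1 − 0.11330789)·3233/1811 = 0.17506897.
Dept IV: Wₕ = 0.31953808; term = 0.31953808²·(1 − 0.04141434)·18930/636 = 2.9131957.
Sum = 3.744172.
SE = √(3.744172) = 1.9350.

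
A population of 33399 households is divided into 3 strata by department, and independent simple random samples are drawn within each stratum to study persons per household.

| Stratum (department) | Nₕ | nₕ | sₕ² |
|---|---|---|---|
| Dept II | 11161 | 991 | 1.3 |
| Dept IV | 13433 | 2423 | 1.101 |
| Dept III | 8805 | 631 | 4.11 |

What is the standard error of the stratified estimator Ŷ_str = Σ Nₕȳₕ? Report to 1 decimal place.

Var(Ŷ_str) = Σₕ Nₕ²(1 − fₕ)sₕ²/nₕ.
Dept II: 11161²·(1 − 991/11161)·1.3/991 = 148899.68.
Dept IV: 13433²·(1 − 2423/13433)·1.101/2423 = 67203.863.
Dept III: 8805²·(1 − 631/8805)·4.11/631 = 468787.97.
Sum = 684891.51.
SE = √(684891.51) = 827.6.

827.6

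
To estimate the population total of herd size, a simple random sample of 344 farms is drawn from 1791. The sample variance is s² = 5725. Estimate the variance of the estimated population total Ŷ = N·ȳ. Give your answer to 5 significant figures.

Var(Ŷ) = N²·Var(ȳ) = N²·(1 − n/N)·s²/n.
f = 344/1791 = 0.19207147; Var(ȳ) = 0.80792853·5725/344 = 13.445904.
Var(Ŷ) = 1791² · 13.445904 = 4.3130171 × 10^7.

4.3130 × 10^7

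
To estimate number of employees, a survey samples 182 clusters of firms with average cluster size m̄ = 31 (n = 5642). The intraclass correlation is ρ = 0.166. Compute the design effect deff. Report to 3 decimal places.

deff = 1 + (31 − 1)·0.166 = 1 + 4.98 = 5.98.

5.980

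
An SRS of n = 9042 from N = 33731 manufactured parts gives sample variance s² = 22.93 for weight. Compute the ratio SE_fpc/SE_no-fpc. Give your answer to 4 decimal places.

0.8555

f = n/N = 9042/33731 = 0.26806202.
SE_no-fpc = √(s²/n) = 0.050358151; SE_fpc = √((1−f)s²/n) = 0.043083097.
Ratio = √(1−f) = 0.85553374.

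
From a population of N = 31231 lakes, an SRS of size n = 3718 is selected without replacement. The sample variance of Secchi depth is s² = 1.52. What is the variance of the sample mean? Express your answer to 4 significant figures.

3.602 × 10^-4

Under SRS without replacement, Var(ȳ) = (1 − f)·s²/n with f = n/N = 3718/31231 = 0.11904838.
Var(ȳ) = (1 − 0.11904838)·1.52/3718 = 0.88095162·4.0882195 × 10^-4 = 3.6015236 × 10^-4.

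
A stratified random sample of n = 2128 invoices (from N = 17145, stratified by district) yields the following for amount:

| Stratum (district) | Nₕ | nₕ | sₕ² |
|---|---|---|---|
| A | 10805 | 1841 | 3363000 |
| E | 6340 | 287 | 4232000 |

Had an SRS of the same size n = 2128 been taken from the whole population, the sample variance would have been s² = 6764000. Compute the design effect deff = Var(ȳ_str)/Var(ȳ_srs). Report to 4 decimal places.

Var(ȳ_str) = Σ Wₕ²(1−fₕ)sₕ²/nₕ with Wₕ = Nₕ/17145:
  A: (10805/17145)²·(1−1841/10805)·3363000/1841 = 601.90052
  E: (6340/17145)²·(1−287/6340)·4232000/287 = 1925.0797
  → Var(ȳ_str) = 2526.9802.
Var(ȳ_srs) = (1 − 2128/17145)·6764000/2128 = 2784.0541.
deff = 2526.9802 / 2784.0541 = 0.9077.

0.9077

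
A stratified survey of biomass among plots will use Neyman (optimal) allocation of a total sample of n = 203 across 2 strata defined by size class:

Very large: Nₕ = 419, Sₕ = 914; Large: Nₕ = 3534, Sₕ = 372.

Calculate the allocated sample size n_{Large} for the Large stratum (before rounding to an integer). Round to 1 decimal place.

157.2

Neyman allocation: nₕ = n·NₕSₕ / Σⱼ NⱼSⱼ.
Σ NⱼSⱼ = 419·914 + 3534·372 = 1.697614 × 10^6.
n_{Large} = 203·3534·372 / (1.697614 × 10^6) = 157.2.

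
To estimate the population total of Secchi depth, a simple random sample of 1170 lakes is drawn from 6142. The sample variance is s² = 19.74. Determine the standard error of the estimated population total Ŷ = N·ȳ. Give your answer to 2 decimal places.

Var(Ŷ) = N²·Var(ȳ) = N²·(1 − n/N)·s²/n.
f = 1170/6142 = 0.19049170; Var(ȳ) = 0.80950830·19.74/1170 = 0.013657858.
Var(Ŷ) = 6142² · 0.013657858 = 515231.28.
SE(Ŷ) = √(515231.28) = 717.80.

717.80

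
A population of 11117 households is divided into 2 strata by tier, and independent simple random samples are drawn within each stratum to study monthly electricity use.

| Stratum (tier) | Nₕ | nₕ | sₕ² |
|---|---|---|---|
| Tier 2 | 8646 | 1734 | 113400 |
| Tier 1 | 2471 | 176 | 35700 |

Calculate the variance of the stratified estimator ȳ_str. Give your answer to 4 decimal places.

Var(ȳ_str) = Σₕ Wₕ²(1 − fₕ)sₕ²/nₕ with Wₕ = Nₕ/N, N = 11117.
Tier 2: Wₕ = 0.77772780; term = 0.77772780²·(1 − 0.20055517)·113400/1734 = 31.623338.
Tier 1: Wₕ = 0.22227220; term = 0.22227220²·(1 − 0.07122622)·35700/176 = 9.3075585.
Sum = 40.930897.

40.9309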